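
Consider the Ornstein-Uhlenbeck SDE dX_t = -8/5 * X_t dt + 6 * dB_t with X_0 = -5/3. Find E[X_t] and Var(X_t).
E[X_t] = -5*exp(-8*t/5)/3; Var(X_t) = 45/4 - 45*exp(-16*t/5)/4

The OU SDE dX = -theta X dt + sigma dB admits the integrating factor exp(theta t): d(exp(theta t) X_t) = sigma exp(theta t) dB_t. Integrating from 0 to t:
  X_t = x_0 * exp(-theta t) + sigma * int_0^t exp(-theta (t-s)) dB_s.
The Itô integral has mean 0 and (by the Itô isometry) variance sigma^2 * int_0^t exp(-2 theta (t - s)) ds = sigma^2 * (1 - exp(-2 theta t)) / (2 theta).
With theta = 8/5, sigma = 6, x_0 = -5/3:
  E[X_t] = -5/3 * exp(-8/5 t) = -5*exp(-8*t/5)/3
  Var(X_t) = (6)^2 * (1 - exp(-2*8/5 t)) / (2 * 8/5) = 45/4 - 45*exp(-16*t/5)/4.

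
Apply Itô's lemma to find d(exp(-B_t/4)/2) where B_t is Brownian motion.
d(exp(-B_t/4)/2) = (exp(-B_t/4)/64) dt + (-exp(-B_t/4)/8) dB_t

Itô's formula for f(B_t) gives d f(B_t) = f'(B_t) dB_t + (1/2) f''(B_t) dt. Compute derivatives of f(x) = exp(-x/4)/2:
  f'(x)  = -exp(-x/4)/8
  f''(x) = exp(-x/4)/32
Substitute x = B_t and multiply the f'' term by 1/2:
  drift     = (1/2) * (exp(-x/4)/32) evaluated at B_t = exp(-B_t/4)/64
  diffusion = (-exp(-x/4)/8) evaluated at B_t = -exp(-B_t/4)/8
Therefore d(exp(-B_t/4)/2) = (exp(-B_t/4)/64) dt + (-exp(-B_t/4)/8) dB_t.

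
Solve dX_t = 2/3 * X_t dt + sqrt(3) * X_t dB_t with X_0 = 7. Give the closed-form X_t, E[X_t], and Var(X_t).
X_t = 7 * exp((-5/6) t + (sqrt(3)) B_t); E[X_t] = 7*exp(2*t/3); Var(X_t) = 49*(exp(3*t) - 1)*exp(4*t/3)

For GBM dX = mu X dt + sigma X dB with X_0 = x_0, apply Itô to Y = log X: dY = (mu - sigma^2/2) dt + sigma dB, so Y_t = log(x_0) + (mu - sigma^2/2) t + sigma B_t and hence X_t = x_0 * exp((mu - sigma^2/2) t + sigma B_t).
With mu = 2/3, sigma = sqrt(3), x_0 = 7, this gives:
  X_t = 7 * exp((-5/6) * t + (sqrt(3)) * B_t).
Since sigma*B_t ~ Normal(0, sigma^2 t), E[exp(sigma*B_t)] = exp(sigma^2 t / 2); so E[X_t] = x_0 * exp((mu - sigma^2/2) t) * exp(sigma^2 t / 2) = x_0 * exp(mu t) = 7*exp(2*t/3).
Var(X_t) = E[X_t^2] - (E[X_t])^2 = x_0^2 * exp(2 mu t) * (exp(sigma^2 t) - 1) = 49*(exp(3*t) - 1)*exp(4*t/3).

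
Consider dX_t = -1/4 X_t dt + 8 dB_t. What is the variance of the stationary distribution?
lim Var(X_t) = 128

The OU SDE dX = -theta X dt + sigma dB admits the integrating factor exp(theta t): d(exp(theta t) X_t) = sigma exp(theta t) dB_t. Integrating from 0 to t gives X_t = x_0 * exp(-theta t) + sigma * int_0^t exp(-theta (t-s)) dB_s for any initial x_0. The Itô integral has variance (by the Itô isometry) sigma^2 * int_0^t exp(-2 theta (t - s)) ds = sigma^2 * (1 - exp(-2 theta t)) / (2 theta), independent of x_0.
With theta = 1/4, sigma = 8:
  Var(X_t) = (8)^2 * (1 - exp(-2*1/4 t)) / (2 * 1/4) = 128 - 128*exp(-t/2).
As t -> infinity, exp(-2*1/4 t) -> 0, so the stationary variance is sigma^2 / (2 theta) = 128.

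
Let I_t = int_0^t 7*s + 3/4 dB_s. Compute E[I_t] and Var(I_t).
E[I_t] = 0; Var(I_t) = t*(784*t^2 + 252*t + 27)/48

The Itô integral of a deterministic integrand f(s) has mean 0 because each increment f(s) * (B_{s+ds} - B_s) has mean 0. By the Itô isometry:
  Var( int_0^t f(s) dB_s ) = E[ (int_0^t f(s) dB_s)^2 ] = int_0^t f(s)^2 ds.
Here f(s) = 7*s + 3/4, so f(s)^2 = (28*s + 3)^2/16. Integrate:
  int_0^t ((28*s + 3)^2/16) ds = t*(784*t^2 + 252*t + 27)/48.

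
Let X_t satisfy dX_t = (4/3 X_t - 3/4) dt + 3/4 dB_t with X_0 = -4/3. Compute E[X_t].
E[X_t] = 9/16 - 91*exp(4*t/3)/48

Taking expectations and using E[dB_t] = 0, the mean m(t) = E[X_t] satisfies the ODE m'(t) = a m(t) + b with m(0) = x_0. With a = 4/3, b = -3/4, x_0 = -4/3, the solution is
  m(t) = x_0 * exp(a t) + (b/a) * (exp(a t) - 1)
       = (-4/3) * exp((4/3) t) + ((-3/4)/(4/3)) * (exp((4/3) t) - 1)
       = 9/16 - 91*exp(4*t/3)/48.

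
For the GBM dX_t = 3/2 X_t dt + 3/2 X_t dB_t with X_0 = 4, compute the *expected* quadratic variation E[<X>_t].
E[<X>_t] = 48*exp(21*t/4)/7 - 48/7

<X>_t = int_0^t ((3/2) * X_s)^2 ds. Taking expectation inside the integral: E[<X>_t] = (3/2)^2 * int_0^t E[X_s^2] ds. For GBM, E[X_s^2] = x_0^2 * exp((2 mu + sigma^2) s). Integrating:
  E[<X>_t] = (3/2)^2 * 4^2 * (exp((2*(3/2) + (3/2)^2) t) - 1) / (2*(3/2) + (3/2)^2)
           = (3/2)^2 * 4^2 * (exp((21/4) t) - 1) / (21/4) = 48*exp(21*t/4)/7 - 48/7.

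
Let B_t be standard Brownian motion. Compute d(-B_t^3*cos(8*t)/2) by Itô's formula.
d(-B_t^3*cos(8*t)/2) = (B_t*(8*B_t^2*sin(8*t) - 3*cos(8*t))/2) dt + (-3*B_t^2*cos(8*t)/2) dB_t

Itô's formula for f(t, x): d f(t, B_t) = (f_t + (1/2) f_xx) dt + f_x dB_t. Compute partials of f(t, x) = -x^3*cos(8*t)/2:
  f_t(t,x)  = 4*x^3*sin(8*t)
  f_x(t,x)  = -3*x^2*cos(8*t)/2
  f_xx(t,x) = -3*x*cos(8*t)
Assemble drift = f_t + (1/2) f_xx = x*(8*x^2*sin(8*t) - 3*cos(8*t))/2 and diffusion = f_x = -3*x^2*cos(8*t)/2. Substituting x = B_t:
  d(-B_t^3*cos(8*t)/2) = (B_t*(8*B_t^2*sin(8*t) - 3*cos(8*t))/2) dt + (-3*B_t^2*cos(8*t)/2) dB_t.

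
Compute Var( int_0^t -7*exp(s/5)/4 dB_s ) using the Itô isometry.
Var = 245*exp(2*t/5)/32 - 245/32

The Itô integral of a deterministic integrand f(s) has mean 0 because each increment f(s) * (B_{s+ds} - B_s) has mean 0. By the Itô isometry:
  Var( int_0^t f(s) dB_s ) = E[ (int_0^t f(s) dB_s)^2 ] = int_0^t f(s)^2 ds.
Here f(s) = -7*exp(s/5)/4, so f(s)^2 = 49*exp(2*s/5)/16. Integrate:
  int_0^t (49*exp(2*s/5)/16) ds = 245*exp(2*t/5)/32 - 245/32.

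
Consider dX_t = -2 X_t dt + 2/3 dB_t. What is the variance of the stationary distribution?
lim Var(X_t) = 1/9

The OU SDE dX = -theta X dt + sigma dB admits the integrating factor exp(theta t): d(exp(theta t) X_t) = sigma exp(theta t) dB_t. Integrating from 0 to t gives X_t = x_0 * exp(-theta t) + sigma * int_0^t exp(-theta (t-s)) dB_s for any initial x_0. The Itô integral has variance (by the Itô isometry) sigma^2 * int_0^t exp(-2 theta (t - s)) ds = sigma^2 * (1 - exp(-2 theta t)) / (2 theta), independent of x_0.
With theta = 2, sigma = 2/3:
  Var(X_t) = (2/3)^2 * (1 - exp(-2*2 t)) / (2 * 2) = 1/9 - exp(-4*t)/9.
As t -> infinity, exp(-2*2 t) -> 0, so the stationary variance is sigma^2 / (2 theta) = 1/9.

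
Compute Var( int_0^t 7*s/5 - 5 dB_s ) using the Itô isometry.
Var = t*(49*t^2 - 525*t + 1875)/75

The Itô integral of a deterministic integrand f(s) has mean 0 because each increment f(s) * (B_{s+ds} - B_s) has mean 0. By the Itô isometry:
  Var( int_0^t f(s) dB_s ) = E[ (int_0^t f(s) dB_s)^2 ] = int_0^t f(s)^2 ds.
Here f(s) = 7*s/5 - 5, so f(s)^2 = (7*s - 25)^2/25. Integrate:
  int_0^t ((7*s - 25)^2/25) ds = t*(49*t^2 - 525*t + 1875)/75.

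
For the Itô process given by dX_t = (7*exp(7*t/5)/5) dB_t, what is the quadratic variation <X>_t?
<X>_t = 7*exp(14*t/5)/10 - 7/10

For an Itô process dX_t = a(t) dt + b(t) dB_t, the quadratic variation is <X>_t = int_0^t b(s)^2 ds (the drift term does not contribute). Here b(s) = 7*exp(7*s/5)/5, so
  b(s)^2 = 49*exp(14*s/5)/25.
Integrating from 0 to t:
  <X>_t = int_0^t (49*exp(14*s/5)/25) ds = 7*exp(14*t/5)/10 - 7/10.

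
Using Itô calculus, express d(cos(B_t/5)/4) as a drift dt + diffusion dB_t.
d(cos(B_t/5)/4) = (-cos(B_t/5)/200) dt + (-sin(B_t/5)/20) dB_t

Itô's formula for f(B_t) gives d f(B_t) = f'(B_t) dB_t + (1/2) f''(B_t) dt. Compute derivatives of f(x) = cos(x/5)/4:
  f'(x)  = -sin(x/5)/20
  f''(x) = -cos(x/5)/100
Substitute x = B_t and multiply the f'' term by 1/2:
  drift     = (1/2) * (-cos(x/5)/100) evaluated at B_t = -cos(B_t/5)/200
  diffusion = (-sin(x/5)/20) evaluated at B_t = -sin(B_t/5)/20
Therefore d(cos(B_t/5)/4) = (-cos(B_t/5)/200) dt + (-sin(B_t/5)/20) dB_t.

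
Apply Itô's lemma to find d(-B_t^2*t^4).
d(-B_t^2*t^4) = (t^3*(-4*B_t^2 - t)) dt + (-2*B_t*t^4) dB_t

Itô's formula for f(t, x): d f(t, B_t) = (f_t + (1/2) f_xx) dt + f_x dB_t. Compute partials of f(t, x) = -t^4*x^2:
  f_t(t,x)  = -4*t^3*x^2
  f_x(t,x)  = -2*t^4*x
  f_xx(t,x) = -2*t^4
Assemble drift = f_t + (1/2) f_xx = t^3*(-t - 4*x^2) and diffusion = f_x = -2*t^4*x. Substituting x = B_t:
  d(-B_t^2*t^4) = (t^3*(-4*B_t^2 - t)) dt + (-2*B_t*t^4) dB_t.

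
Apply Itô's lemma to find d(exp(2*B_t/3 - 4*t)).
d(exp(2*B_t/3 - 4*t)) = (-34*exp(2*B_t/3 - 4*t)/9) dt + (2*exp(2*B_t/3 - 4*t)/3) dB_t

Itô's formula for f(t, x): d f(t, B_t) = (f_t + (1/2) f_xx) dt + f_x dB_t. Compute partials of f(t, x) = exp(-4*t + 2*x/3):
  f_t(t,x)  = -4*exp(-4*t + 2*x/3)
  f_x(t,x)  = 2*exp(-4*t + 2*x/3)/3
  f_xx(t,x) = 4*exp(-4*t + 2*x/3)/9
Assemble drift = f_t + (1/2) f_xx = -34*exp(-4*t + 2*x/3)/9 and diffusion = f_x = 2*exp(-4*t + 2*x/3)/3. Substituting x = B_t:
  d(exp(2*B_t/3 - 4*t)) = (-34*exp(2*B_t/3 - 4*t)/9) dt + (2*exp(2*B_t/3 - 4*t)/3) dB_t.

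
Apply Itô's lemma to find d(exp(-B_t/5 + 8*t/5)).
d(exp(-B_t/5 + 8*t/5)) = (81*exp(-B_t/5 + 8*t/5)/50) dt + (-exp(-B_t/5 + 8*t/5)/5) dB_t

Itô's formula for f(t, x): d f(t, B_t) = (f_t + (1/2) f_xx) dt + f_x dB_t. Compute partials of f(t, x) = exp(8*t/5 - x/5):
  f_t(t,x)  = 8*exp(8*t/5 - x/5)/5
  f_x(t,x)  = -exp(8*t/5 - x/5)/5
  f_xx(t,x) = exp(8*t/5 - x/5)/25
Assemble drift = f_t + (1/2) f_xx = 81*exp(8*t/5 - x/5)/50 and diffusion = f_x = -exp(8*t/5 - x/5)/5. Substituting x = B_t:
  d(exp(-B_t/5 + 8*t/5)) = (81*exp(-B_t/5 + 8*t/5)/50) dt + (-exp(-B_t/5 + 8*t/5)/5) dB_t.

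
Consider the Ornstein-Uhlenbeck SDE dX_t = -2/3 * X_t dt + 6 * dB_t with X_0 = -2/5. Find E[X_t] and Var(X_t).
E[X_t] = -2*exp(-2*t/3)/5; Var(X_t) = 27 - 27*exp(-4*t/3)

The OU SDE dX = -theta X dt + sigma dB admits the integrating factor exp(theta t): d(exp(theta t) X_t) = sigma exp(theta t) dB_t. Integrating from 0 to t:
  X_t = x_0 * exp(-theta t) + sigma * int_0^t exp(-theta (t-s)) dB_s.
The Itô integral has mean 0 and (by the Itô isometry) variance sigma^2 * int_0^t exp(-2 theta (t - s)) ds = sigma^2 * (1 - exp(-2 theta t)) / (2 theta).
With theta = 2/3, sigma = 6, x_0 = -2/5:
  E[X_t] = -2/5 * exp(-2/3 t) = -2*exp(-2*t/3)/5
  Var(X_t) = (6)^2 * (1 - exp(-2*2/3 t)) / (2 * 2/3) = 27 - 27*exp(-4*t/3).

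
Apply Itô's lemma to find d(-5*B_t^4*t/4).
d(-5*B_t^4*t/4) = (5*B_t^2*(-B_t^2 - 6*t)/4) dt + (-5*B_t^3*t) dB_t

Itô's formula for f(t, x): d f(t, B_t) = (f_t + (1/2) f_xx) dt + f_x dB_t. Compute partials of f(t, x) = -5*t*x^4/4:
  f_t(t,x)  = -5*x^4/4
  f_x(t,x)  = -5*t*x^3
  f_xx(t,x) = -15*t*x^2
Assemble drift = f_t + (1/2) f_xx = 5*x^2*(-6*t - x^2)/4 and diffusion = f_x = -5*t*x^3. Substituting x = B_t:
  d(-5*B_t^4*t/4) = (5*B_t^2*(-B_t^2 - 6*t)/4) dt + (-5*B_t^3*t) dB_t.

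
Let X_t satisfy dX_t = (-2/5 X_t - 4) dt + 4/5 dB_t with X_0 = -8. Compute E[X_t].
E[X_t] = -10 + 2*exp(-2*t/5)

Taking expectations and using E[dB_t] = 0, the mean m(t) = E[X_t] satisfies the ODE m'(t) = a m(t) + b with m(0) = x_0. With a = -2/5, b = -4, x_0 = -8, the solution is
  m(t) = x_0 * exp(a t) + (b/a) * (exp(a t) - 1)
       = (-8) * exp((-2/5) t) + ((-4)/(-2/5)) * (exp((-2/5) t) - 1)
       = -10 + 2*exp(-2*t/5).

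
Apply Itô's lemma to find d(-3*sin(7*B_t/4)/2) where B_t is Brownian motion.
d(-3*sin(7*B_t/4)/2) = (147*sin(7*B_t/4)/64) dt + (-21*cos(7*B_t/4)/8) dB_t

Itô's formula for f(B_t) gives d f(B_t) = f'(B_t) dB_t + (1/2) f''(B_t) dt. Compute derivatives of f(x) = -3*sin(7*x/4)/2:
  f'(x)  = -21*cos(7*x/4)/8
  f''(x) = 147*sin(7*x/4)/32
Substitute x = B_t and multiply the f'' term by 1/2:
  drift     = (1/2) * (147*sin(7*x/4)/32) evaluated at B_t = 147*sin(7*B_t/4)/64
  diffusion = (-21*cos(7*x/4)/8) evaluated at B_t = -21*cos(7*B_t/4)/8
Therefore d(-3*sin(7*B_t/4)/2) = (147*sin(7*B_t/4)/64) dt + (-21*cos(7*B_t/4)/8) dB_t.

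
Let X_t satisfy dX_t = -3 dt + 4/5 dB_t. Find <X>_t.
<X>_t = 16*t/25

For an Itô process dX_t = a(t) dt + b(t) dB_t, the quadratic variation is <X>_t = int_0^t b(s)^2 ds (the drift term does not contribute). Here b(s) = 4/5, so
  b(s)^2 = 16/25.
Integrating from 0 to t:
  <X>_t = int_0^t (16/25) ds = 16*t/25.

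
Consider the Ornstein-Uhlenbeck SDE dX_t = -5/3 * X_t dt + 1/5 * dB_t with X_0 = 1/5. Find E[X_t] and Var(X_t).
E[X_t] = exp(-5*t/3)/5; Var(X_t) = 3/250 - 3*exp(-10*t/3)/250

The OU SDE dX = -theta X dt + sigma dB admits the integrating factor exp(theta t): d(exp(theta t) X_t) = sigma exp(theta t) dB_t. Integrating from 0 to t:
  X_t = x_0 * exp(-theta t) + sigma * int_0^t exp(-theta (t-s)) dB_s.
The Itô integral has mean 0 and (by the Itô isometry) variance sigma^2 * int_0^t exp(-2 theta (t - s)) ds = sigma^2 * (1 - exp(-2 theta t)) / (2 theta).
With theta = 5/3, sigma = 1/5, x_0 = 1/5:
  E[X_t] = 1/5 * exp(-5/3 t) = exp(-5*t/3)/5
  Var(X_t) = (1/5)^2 * (1 - exp(-2*5/3 t)) / (2 * 5/3) = 3/250 - 3*exp(-10*t/3)/250.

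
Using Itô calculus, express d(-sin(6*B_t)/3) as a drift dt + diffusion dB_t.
d(-sin(6*B_t)/3) = (6*sin(6*B_t)) dt + (-2*cos(6*B_t)) dB_t

Itô's formula for f(B_t) gives d f(B_t) = f'(B_t) dB_t + (1/2) f''(B_t) dt. Compute derivatives of f(x) = -sin(6*x)/3:
  f'(x)  = -2*cos(6*x)
  f''(x) = 12*sin(6*x)
Substitute x = B_t and multiply the f'' term by 1/2:
  drift     = (1/2) * (12*sin(6*x)) evaluated at B_t = 6*sin(6*B_t)
  diffusion = (-2*cos(6*x)) evaluated at B_t = -2*cos(6*B_t)
Therefore d(-sin(6*B_t)/3) = (6*sin(6*B_t)) dt + (-2*cos(6*B_t)) dB_t.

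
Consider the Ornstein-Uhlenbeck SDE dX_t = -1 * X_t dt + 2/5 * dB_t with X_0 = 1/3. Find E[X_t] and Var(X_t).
E[X_t] = exp(-t)/3; Var(X_t) = 2/25 - 2*exp(-2*t)/25

The OU SDE dX = -theta X dt + sigma dB admits the integrating factor exp(theta t): d(exp(theta t) X_t) = sigma exp(theta t) dB_t. Integrating from 0 to t:
  X_t = x_0 * exp(-theta t) + sigma * int_0^t exp(-theta (t-s)) dB_s.
The Itô integral has mean 0 and (by the Itô isometry) variance sigma^2 * int_0^t exp(-2 theta (t - s)) ds = sigma^2 * (1 - exp(-2 theta t)) / (2 theta).
With theta = 1, sigma = 2/5, x_0 = 1/3:
  E[X_t] = 1/3 * exp(-1 t) = exp(-t)/3
  Var(X_t) = (2/5)^2 * (1 - exp(-2*1 t)) / (2 * 1) = 2/25 - 2*exp(-2*t)/25.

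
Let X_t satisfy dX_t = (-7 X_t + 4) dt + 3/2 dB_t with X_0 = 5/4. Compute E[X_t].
E[X_t] = 4/7 + 19*exp(-7*t)/28

Taking expectations and using E[dB_t] = 0, the mean m(t) = E[X_t] satisfies the ODE m'(t) = a m(t) + b with m(0) = x_0. With a = -7, b = 4, x_0 = 5/4, the solution is
  m(t) = x_0 * exp(a t) + (b/a) * (exp(a t) - 1)
       = (5/4) * exp((-7) t) + (4/(-7)) * (exp((-7) t) - 1)
       = 4/7 + 19*exp(-7*t)/28.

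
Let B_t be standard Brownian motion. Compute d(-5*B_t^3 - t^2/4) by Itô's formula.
d(-5*B_t^3 - t^2/4) = (-15*B_t - t/2) dt + (-15*B_t^2) dB_t

Itô's formula for f(t, x): d f(t, B_t) = (f_t + (1/2) f_xx) dt + f_x dB_t. Compute partials of f(t, x) = -t^2/4 - 5*x^3:
  f_t(t,x)  = -t/2
  f_x(t,x)  = -15*x^2
  f_xx(t,x) = -30*x
Assemble drift = f_t + (1/2) f_xx = -t/2 - 15*x and diffusion = f_x = -15*x^2. Substituting x = B_t:
  d(-5*B_t^3 - t^2/4) = (-15*B_t - t/2) dt + (-15*B_t^2) dB_t.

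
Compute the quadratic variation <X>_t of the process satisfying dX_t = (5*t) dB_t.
<X>_t = 25*t^3/3

For an Itô process dX_t = a(t) dt + b(t) dB_t, the quadratic variation is <X>_t = int_0^t b(s)^2 ds (the drift term does not contribute). Here b(s) = 5*s, so
  b(s)^2 = 25*s^2.
Integrating from 0 to t:
  <X>_t = int_0^t (25*s^2) ds = 25*t^3/3.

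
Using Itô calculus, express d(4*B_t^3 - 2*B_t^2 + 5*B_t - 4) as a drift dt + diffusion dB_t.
d(4*B_t^3 - 2*B_t^2 + 5*B_t - 4) = (12*B_t - 2) dt + (12*B_t^2 - 4*B_t + 5) dB_t

Itô's formula for f(B_t) gives d f(B_t) = f'(B_t) dB_t + (1/2) f''(B_t) dt. Compute derivatives of f(x) = 4*x^3 - 2*x^2 + 5*x - 4:
  f'(x)  = 12*x^2 - 4*x + 5
  f''(x) = 24*x - 4
Substitute x = B_t and multiply the f'' term by 1/2:
  drift     = (1/2) * (24*x - 4) evaluated at B_t = 12*B_t - 2
  diffusion = (12*x^2 - 4*x + 5) evaluated at B_t = 12*B_t^2 - 4*B_t + 5
Therefore d(4*B_t^3 - 2*B_t^2 + 5*B_t - 4) = (12*B_t - 2) dt + (12*B_t^2 - 4*B_t + 5) dB_t.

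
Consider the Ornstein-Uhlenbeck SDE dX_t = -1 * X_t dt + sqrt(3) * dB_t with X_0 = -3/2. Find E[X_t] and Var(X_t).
E[X_t] = -3*exp(-t)/2; Var(X_t) = 3/2 - 3*exp(-2*t)/2

The OU SDE dX = -theta X dt + sigma dB admits the integrating factor exp(theta t): d(exp(theta t) X_t) = sigma exp(theta t) dB_t. Integrating from 0 to t:
  X_t = x_0 * exp(-theta t) + sigma * int_0^t exp(-theta (t-s)) dB_s.
The Itô integral has mean 0 and (by the Itô isometry) variance sigma^2 * int_0^t exp(-2 theta (t - s)) ds = sigma^2 * (1 - exp(-2 theta t)) / (2 theta).
With theta = 1, sigma = sqrt(3), x_0 = -3/2:
  E[X_t] = -3/2 * exp(-1 t) = -3*exp(-t)/2
  Var(X_t) = (sqrt(3))^2 * (1 - exp(-2*1 t)) / (2 * 1) = 3/2 - 3*exp(-2*t)/2.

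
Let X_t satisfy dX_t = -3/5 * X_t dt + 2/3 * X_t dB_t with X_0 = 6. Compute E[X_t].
E[X_t] = 6*exp(-3*t/5)

For GBM dX = mu X dt + sigma X dB with X_0 = x_0, apply Itô to Y = log X: dY = (mu - sigma^2/2) dt + sigma dB, so Y_t = log(x_0) + (mu - sigma^2/2) t + sigma B_t and hence X_t = x_0 * exp((mu - sigma^2/2) t + sigma B_t).
With mu = -3/5, sigma = 2/3, x_0 = 6, this gives:
  X_t = 6 * exp((-37/45) * t + (2/3) * B_t).
Since sigma*B_t ~ Normal(0, sigma^2 t), E[exp(sigma*B_t)] = exp(sigma^2 t / 2); so E[X_t] = x_0 * exp((mu - sigma^2/2) t) * exp(sigma^2 t / 2) = x_0 * exp(mu t) = 6*exp(-3*t/5).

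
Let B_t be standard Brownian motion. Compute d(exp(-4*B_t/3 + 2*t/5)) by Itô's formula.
d(exp(-4*B_t/3 + 2*t/5)) = (58*exp(-4*B_t/3 + 2*t/5)/45) dt + (-4*exp(-4*B_t/3 + 2*t/5)/3) dB_t

Itô's formula for f(t, x): d f(t, B_t) = (f_t + (1/2) f_xx) dt + f_x dB_t. Compute partials of f(t, x) = exp(2*t/5 - 4*x/3):
  f_t(t,x)  = 2*exp(2*t/5 - 4*x/3)/5
  f_x(t,x)  = -4*exp(2*t/5 - 4*x/3)/3
  f_xx(t,x) = 16*exp(2*t/5 - 4*x/3)/9
Assemble drift = f_t + (1/2) f_xx = 58*exp(2*t/5 - 4*x/3)/45 and diffusion = f_x = -4*exp(2*t/5 - 4*x/3)/3. Substituting x = B_t:
  d(exp(-4*B_t/3 + 2*t/5)) = (58*exp(-4*B_t/3 + 2*t/5)/45) dt + (-4*exp(-4*B_t/3 + 2*t/5)/3) dB_t.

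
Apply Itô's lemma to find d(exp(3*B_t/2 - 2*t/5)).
d(exp(3*B_t/2 - 2*t/5)) = (29*exp(3*B_t/2 - 2*t/5)/40) dt + (3*exp(3*B_t/2 - 2*t/5)/2) dB_t

Itô's formula for f(t, x): d f(t, B_t) = (f_t + (1/2) f_xx) dt + f_x dB_t. Compute partials of f(t, x) = exp(-2*t/5 + 3*x/2):
  f_t(t,x)  = -2*exp(-2*t/5 + 3*x/2)/5
  f_x(t,x)  = 3*exp(-2*t/5 + 3*x/2)/2
  f_xx(t,x) = 9*exp(-2*t/5 + 3*x/2)/4
Assemble drift = f_t + (1/2) f_xx = 29*exp(-2*t/5 + 3*x/2)/40 and diffusion = f_x = 3*exp(-2*t/5 + 3*x/2)/2. Substituting x = B_t:
  d(exp(3*B_t/2 - 2*t/5)) = (29*exp(3*B_t/2 - 2*t/5)/40) dt + (3*exp(3*B_t/2 - 2*t/5)/2) dB_t.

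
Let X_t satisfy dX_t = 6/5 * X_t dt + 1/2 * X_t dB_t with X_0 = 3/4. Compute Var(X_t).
Var(X_t) = 9*(exp(t/4) - 1)*exp(12*t/5)/16

For GBM dX = mu X dt + sigma X dB with X_0 = x_0, apply Itô to Y = log X: dY = (mu - sigma^2/2) dt + sigma dB, so Y_t = log(x_0) + (mu - sigma^2/2) t + sigma B_t and hence X_t = x_0 * exp((mu - sigma^2/2) t + sigma B_t).
With mu = 6/5, sigma = 1/2, x_0 = 3/4, this gives:
  X_t = 3/4 * exp((43/40) * t + (1/2) * B_t).
Since sigma*B_t ~ Normal(0, sigma^2 t), E[exp(sigma*B_t)] = exp(sigma^2 t / 2); so E[X_t] = x_0 * exp((mu - sigma^2/2) t) * exp(sigma^2 t / 2) = x_0 * exp(mu t) = 3*exp(6*t/5)/4.
Var(X_t) = E[X_t^2] - (E[X_t])^2 = x_0^2 * exp(2 mu t) * (exp(sigma^2 t) - 1) = 9*(exp(t/4) - 1)*exp(12*t/5)/16.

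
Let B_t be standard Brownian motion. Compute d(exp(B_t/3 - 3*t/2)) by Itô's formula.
d(exp(B_t/3 - 3*t/2)) = (-13*exp(B_t/3 - 3*t/2)/9) dt + (exp(B_t/3 - 3*t/2)/3) dB_t

Itô's formula for f(t, x): d f(t, B_t) = (f_t + (1/2) f_xx) dt + f_x dB_t. Compute partials of f(t, x) = exp(-3*t/2 + x/3):
  f_t(t,x)  = -3*exp(-3*t/2 + x/3)/2
  f_x(t,x)  = exp(-3*t/2 + x/3)/3
  f_xx(t,x) = exp(-3*t/2 + x/3)/9
Assemble drift = f_t + (1/2) f_xx = -13*exp(-3*t/2 + x/3)/9 and diffusion = f_x = exp(-3*t/2 + x/3)/3. Substituting x = B_t:
  d(exp(B_t/3 - 3*t/2)) = (-13*exp(B_t/3 - 3*t/2)/9) dt + (exp(B_t/3 - 3*t/2)/3) dB_t.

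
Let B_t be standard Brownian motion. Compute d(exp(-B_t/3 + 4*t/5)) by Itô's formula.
d(exp(-B_t/3 + 4*t/5)) = (77*exp(-B_t/3 + 4*t/5)/90) dt + (-exp(-B_t/3 + 4*t/5)/3) dB_t

Itô's formula for f(t, x): d f(t, B_t) = (f_t + (1/2) f_xx) dt + f_x dB_t. Compute partials of f(t, x) = exp(4*t/5 - x/3):
  f_t(t,x)  = 4*exp(4*t/5 - x/3)/5
  f_x(t,x)  = -exp(4*t/5 - x/3)/3
  f_xx(t,x) = exp(4*t/5 - x/3)/9
Assemble drift = f_t + (1/2) f_xx = 77*exp(4*t/5 - x/3)/90 and diffusion = f_x = -exp(4*t/5 - x/3)/3. Substituting x = B_t:
  d(exp(-B_t/3 + 4*t/5)) = (77*exp(-B_t/3 + 4*t/5)/90) dt + (-exp(-B_t/3 + 4*t/5)/3) dB_t.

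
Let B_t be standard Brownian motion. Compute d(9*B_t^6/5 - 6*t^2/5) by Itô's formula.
d(9*B_t^6/5 - 6*t^2/5) = (27*B_t^4 - 12*t/5) dt + (54*B_t^5/5) dB_t

Itô's formula for f(t, x): d f(t, B_t) = (f_t + (1/2) f_xx) dt + f_x dB_t. Compute partials of f(t, x) = -6*t^2/5 + 9*x^6/5:
  f_t(t,x)  = -12*t/5
  f_x(t,x)  = 54*x^5/5
  f_xx(t,x) = 54*x^4
Assemble drift = f_t + (1/2) f_xx = -12*t/5 + 27*x^4 and diffusion = f_x = 54*x^5/5. Substituting x = B_t:
  d(9*B_t^6/5 - 6*t^2/5) = (27*B_t^4 - 12*t/5) dt + (54*B_t^5/5) dB_t.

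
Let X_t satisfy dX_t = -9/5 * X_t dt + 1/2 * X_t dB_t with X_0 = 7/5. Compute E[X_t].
E[X_t] = 7*exp(-9*t/5)/5

For GBM dX = mu X dt + sigma X dB with X_0 = x_0, apply Itô to Y = log X: dY = (mu - sigma^2/2) dt + sigma dB, so Y_t = log(x_0) + (mu - sigma^2/2) t + sigma B_t and hence X_t = x_0 * exp((mu - sigma^2/2) t + sigma B_t).
With mu = -9/5, sigma = 1/2, x_0 = 7/5, this gives:
  X_t = 7/5 * exp((-77/40) * t + (1/2) * B_t).
Since sigma*B_t ~ Normal(0, sigma^2 t), E[exp(sigma*B_t)] = exp(sigma^2 t / 2); so E[X_t] = x_0 * exp((mu - sigma^2/2) t) * exp(sigma^2 t / 2) = x_0 * exp(mu t) = 7*exp(-9*t/5)/5.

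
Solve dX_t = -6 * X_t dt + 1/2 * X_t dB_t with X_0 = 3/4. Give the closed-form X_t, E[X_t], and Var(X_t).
X_t = 3/4 * exp((-49/8) t + (1/2) B_t); E[X_t] = 3*exp(-6*t)/4; Var(X_t) = (9*exp(t/4) - 9)*exp(-12*t)/16

For GBM dX = mu X dt + sigma X dB with X_0 = x_0, apply Itô to Y = log X: dY = (mu - sigma^2/2) dt + sigma dB, so Y_t = log(x_0) + (mu - sigma^2/2) t + sigma B_t and hence X_t = x_0 * exp((mu - sigma^2/2) t + sigma B_t).
With mu = -6, sigma = 1/2, x_0 = 3/4, this gives:
  X_t = 3/4 * exp((-49/8) * t + (1/2) * B_t).
Since sigma*B_t ~ Normal(0, sigma^2 t), E[exp(sigma*B_t)] = exp(sigma^2 t / 2); so E[X_t] = x_0 * exp((mu - sigma^2/2) t) * exp(sigma^2 t / 2) = x_0 * exp(mu t) = 3*exp(-6*t)/4.
Var(X_t) = E[X_t^2] - (E[X_t])^2 = x_0^2 * exp(2 mu t) * (exp(sigma^2 t) - 1) = (9*exp(t/4) - 9)*exp(-12*t)/16.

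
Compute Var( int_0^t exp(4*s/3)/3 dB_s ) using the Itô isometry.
Var = exp(8*t/3)/24 - 1/24

The Itô integral of a deterministic integrand f(s) has mean 0 because each increment f(s) * (B_{s+ds} - B_s) has mean 0. By the Itô isometry:
  Var( int_0^t f(s) dB_s ) = E[ (int_0^t f(s) dB_s)^2 ] = int_0^t f(s)^2 ds.
Here f(s) = exp(4*s/3)/3, so f(s)^2 = exp(8*s/3)/9. Integrate:
  int_0^t (exp(8*s/3)/9) ds = exp(8*t/3)/24 - 1/24.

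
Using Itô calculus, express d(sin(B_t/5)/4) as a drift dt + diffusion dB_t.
d(sin(B_t/5)/4) = (-sin(B_t/5)/200) dt + (cos(B_t/5)/20) dB_t

Itô's formula for f(B_t) gives d f(B_t) = f'(B_t) dB_t + (1/2) f''(B_t) dt. Compute derivatives of f(x) = sin(x/5)/4:
  f'(x)  = cos(x/5)/20
  f''(x) = -sin(x/5)/100
Substitute x = B_t and multiply the f'' term by 1/2:
  drift     = (1/2) * (-sin(x/5)/100) evaluated at B_t = -sin(B_t/5)/200
  diffusion = (cos(x/5)/20) evaluated at B_t = cos(B_t/5)/20
Therefore d(sin(B_t/5)/4) = (-sin(B_t/5)/200) dt + (cos(B_t/5)/20) dB_t.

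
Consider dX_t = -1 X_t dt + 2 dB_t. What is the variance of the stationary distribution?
lim Var(X_t) = 2

The OU SDE dX = -theta X dt + sigma dB admits the integrating factor exp(theta t): d(exp(theta t) X_t) = sigma exp(theta t) dB_t. Integrating from 0 to t gives X_t = x_0 * exp(-theta t) + sigma * int_0^t exp(-theta (t-s)) dB_s for any initial x_0. The Itô integral has variance (by the Itô isometry) sigma^2 * int_0^t exp(-2 theta (t - s)) ds = sigma^2 * (1 - exp(-2 theta t)) / (2 theta), independent of x_0.
With theta = 1, sigma = 2:
  Var(X_t) = (2)^2 * (1 - exp(-2*1 t)) / (2 * 1) = 2 - 2*exp(-2*t).
As t -> infinity, exp(-2*1 t) -> 0, so the stationary variance is sigma^2 / (2 theta) = 2.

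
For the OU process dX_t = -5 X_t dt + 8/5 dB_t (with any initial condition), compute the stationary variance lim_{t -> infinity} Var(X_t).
lim Var(X_t) = 32/125

The OU SDE dX = -theta X dt + sigma dB admits the integrating factor exp(theta t): d(exp(theta t) X_t) = sigma exp(theta t) dB_t. Integrating from 0 to t gives X_t = x_0 * exp(-theta t) + sigma * int_0^t exp(-theta (t-s)) dB_s for any initial x_0. The Itô integral has variance (by the Itô isometry) sigma^2 * int_0^t exp(-2 theta (t - s)) ds = sigma^2 * (1 - exp(-2 theta t)) / (2 theta), independent of x_0.
With theta = 5, sigma = 8/5:
  Var(X_t) = (8/5)^2 * (1 - exp(-2*5 t)) / (2 * 5) = 32/125 - 32*exp(-10*t)/125.
As t -> infinity, exp(-2*5 t) -> 0, so the stationary variance is sigma^2 / (2 theta) = 32/125.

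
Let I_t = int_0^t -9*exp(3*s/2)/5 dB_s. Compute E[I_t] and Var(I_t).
E[I_t] = 0; Var(I_t) = 27*exp(3*t)/25 - 27/25

The Itô integral of a deterministic integrand f(s) has mean 0 because each increment f(s) * (B_{s+ds} - B_s) has mean 0. By the Itô isometry:
  Var( int_0^t f(s) dB_s ) = E[ (int_0^t f(s) dB_s)^2 ] = int_0^t f(s)^2 ds.
Here f(s) = -9*exp(3*s/2)/5, so f(s)^2 = 81*exp(3*s)/25. Integrate:
  int_0^t (81*exp(3*s)/25) ds = 27*exp(3*t)/25 - 27/25.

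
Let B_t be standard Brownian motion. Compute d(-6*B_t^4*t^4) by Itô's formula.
d(-6*B_t^4*t^4) = (B_t^2*t^3*(-24*B_t^2 - 36*t)) dt + (-24*B_t^3*t^4) dB_t

Itô's formula for f(t, x): d f(t, B_t) = (f_t + (1/2) f_xx) dt + f_x dB_t. Compute partials of f(t, x) = -6*t^4*x^4:
  f_t(t,x)  = -24*t^3*x^4
  f_x(t,x)  = -24*t^4*x^3
  f_xx(t,x) = -72*t^4*x^2
Assemble drift = f_t + (1/2) f_xx = t^3*x^2*(-36*t - 24*x^2) and diffusion = f_x = -24*t^4*x^3. Substituting x = B_t:
  d(-6*B_t^4*t^4) = (B_t^2*t^3*(-24*B_t^2 - 36*t)) dt + (-24*B_t^3*t^4) dB_t.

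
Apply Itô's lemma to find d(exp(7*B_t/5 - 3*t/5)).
d(exp(7*B_t/5 - 3*t/5)) = (19*exp(7*B_t/5 - 3*t/5)/50) dt + (7*exp(7*B_t/5 - 3*t/5)/5) dB_t

Itô's formula for f(t, x): d f(t, B_t) = (f_t + (1/2) f_xx) dt + f_x dB_t. Compute partials of f(t, x) = exp(-3*t/5 + 7*x/5):
  f_t(t,x)  = -3*exp(-3*t/5 + 7*x/5)/5
  f_x(t,x)  = 7*exp(-3*t/5 + 7*x/5)/5
  f_xx(t,x) = 49*exp(-3*t/5 + 7*x/5)/25
Assemble drift = f_t + (1/2) f_xx = 19*exp(-3*t/5 + 7*x/5)/50 and diffusion = f_x = 7*exp(-3*t/5 + 7*x/5)/5. Substituting x = B_t:
  d(exp(7*B_t/5 - 3*t/5)) = (19*exp(7*B_t/5 - 3*t/5)/50) dt + (7*exp(7*B_t/5 - 3*t/5)/5) dB_t.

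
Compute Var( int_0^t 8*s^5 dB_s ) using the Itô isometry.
Var = 64*t^11/11

The Itô integral of a deterministic integrand f(s) has mean 0 because each increment f(s) * (B_{s+ds} - B_s) has mean 0. By the Itô isometry:
  Var( int_0^t f(s) dB_s ) = E[ (int_0^t f(s) dB_s)^2 ] = int_0^t f(s)^2 ds.
Here f(s) = 8*s^5, so f(s)^2 = 64*s^10. Integrate:
  int_0^t (64*s^10) ds = 64*t^11/11.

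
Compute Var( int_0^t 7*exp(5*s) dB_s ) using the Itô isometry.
Var = 49*exp(10*t)/10 - 49/10

The Itô integral of a deterministic integrand f(s) has mean 0 because each increment f(s) * (B_{s+ds} - B_s) has mean 0. By the Itô isometry:
  Var( int_0^t f(s) dB_s ) = E[ (int_0^t f(s) dB_s)^2 ] = int_0^t f(s)^2 ds.
Here f(s) = 7*exp(5*s), so f(s)^2 = 49*exp(10*s). Integrate:
  int_0^t (49*exp(10*s)) ds = 49*exp(10*t)/10 - 49/10.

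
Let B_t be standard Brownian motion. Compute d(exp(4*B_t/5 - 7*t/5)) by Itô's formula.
d(exp(4*B_t/5 - 7*t/5)) = (-27*exp(4*B_t/5 - 7*t/5)/25) dt + (4*exp(4*B_t/5 - 7*t/5)/5) dB_t

Itô's formula for f(t, x): d f(t, B_t) = (f_t + (1/2) f_xx) dt + f_x dB_t. Compute partials of f(t, x) = exp(-7*t/5 + 4*x/5):
  f_t(t,x)  = -7*exp(-7*t/5 + 4*x/5)/5
  f_x(t,x)  = 4*exp(-7*t/5 + 4*x/5)/5
  f_xx(t,x) = 16*exp(-7*t/5 + 4*x/5)/25
Assemble drift = f_t + (1/2) f_xx = -27*exp(-7*t/5 + 4*x/5)/25 and diffusion = f_x = 4*exp(-7*t/5 + 4*x/5)/5. Substituting x = B_t:
  d(exp(4*B_t/5 - 7*t/5)) = (-27*exp(4*B_t/5 - 7*t/5)/25) dt + (4*exp(4*B_t/5 - 7*t/5)/5) dB_t.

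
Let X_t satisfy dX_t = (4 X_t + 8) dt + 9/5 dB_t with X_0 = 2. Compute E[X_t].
E[X_t] = 4*exp(4*t) - 2

Taking expectations and using E[dB_t] = 0, the mean m(t) = E[X_t] satisfies the ODE m'(t) = a m(t) + b with m(0) = x_0. With a = 4, b = 8, x_0 = 2, the solution is
  m(t) = x_0 * exp(a t) + (b/a) * (exp(a t) - 1)
       = 2 * exp(4 t) + (8/4) * (exp(4 t) - 1)
       = 4*exp(4*t) - 2.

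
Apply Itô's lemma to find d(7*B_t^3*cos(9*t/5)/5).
d(7*B_t^3*cos(9*t/5)/5) = (21*B_t*(-3*B_t^2*sin(9*t/5) + 5*cos(9*t/5))/25) dt + (21*B_t^2*cos(9*t/5)/5) dB_t

Itô's formula for f(t, x): d f(t, B_t) = (f_t + (1/2) f_xx) dt + f_x dB_t. Compute partials of f(t, x) = 7*x^3*cos(9*t/5)/5:
  f_t(t,x)  = -63*x^3*sin(9*t/5)/25
  f_x(t,x)  = 21*x^2*cos(9*t/5)/5
  f_xx(t,x) = 42*x*cos(9*t/5)/5
Assemble drift = f_t + (1/2) f_xx = 21*x*(-3*x^2*sin(9*t/5) + 5*cos(9*t/5))/25 and diffusion = f_x = 21*x^2*cos(9*t/5)/5. Substituting x = B_t:
  d(7*B_t^3*cos(9*t/5)/5) = (21*B_t*(-3*B_t^2*sin(9*t/5) + 5*cos(9*t/5))/25) dt + (21*B_t^2*cos(9*t/5)/5) dB_t.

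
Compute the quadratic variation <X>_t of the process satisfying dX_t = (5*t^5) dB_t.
<X>_t = 25*t^11/11

For an Itô process dX_t = a(t) dt + b(t) dB_t, the quadratic variation is <X>_t = int_0^t b(s)^2 ds (the drift term does not contribute). Here b(s) = 5*s^5, so
  b(s)^2 = 25*s^10.
Integrating from 0 to t:
  <X>_t = int_0^t (25*s^10) ds = 25*t^11/11.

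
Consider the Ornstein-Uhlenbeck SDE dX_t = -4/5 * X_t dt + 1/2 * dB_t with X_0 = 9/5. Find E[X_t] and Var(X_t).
E[X_t] = 9*exp(-4*t/5)/5; Var(X_t) = 5/32 - 5*exp(-8*t/5)/32

The OU SDE dX = -theta X dt + sigma dB admits the integrating factor exp(theta t): d(exp(theta t) X_t) = sigma exp(theta t) dB_t. Integrating from 0 to t:
  X_t = x_0 * exp(-theta t) + sigma * int_0^t exp(-theta (t-s)) dB_s.
The Itô integral has mean 0 and (by the Itô isometry) variance sigma^2 * int_0^t exp(-2 theta (t - s)) ds = sigma^2 * (1 - exp(-2 theta t)) / (2 theta).
With theta = 4/5, sigma = 1/2, x_0 = 9/5:
  E[X_t] = 9/5 * exp(-4/5 t) = 9*exp(-4*t/5)/5
  Var(X_t) = (1/2)^2 * (1 - exp(-2*4/5 t)) / (2 * 4/5) = 5/32 - 5*exp(-8*t/5)/32.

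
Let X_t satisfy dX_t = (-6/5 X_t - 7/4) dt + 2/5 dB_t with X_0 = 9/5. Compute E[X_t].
E[X_t] = -35/24 + 391*exp(-6*t/5)/120

Taking expectations and using E[dB_t] = 0, the mean m(t) = E[X_t] satisfies the ODE m'(t) = a m(t) + b with m(0) = x_0. With a = -6/5, b = -7/4, x_0 = 9/5, the solution is
  m(t) = x_0 * exp(a t) + (b/a) * (exp(a t) - 1)
       = (9/5) * exp((-6/5) t) + ((-7/4)/(-6/5)) * (exp((-6/5) t) - 1)
       = -35/24 + 391*exp(-6*t/5)/120.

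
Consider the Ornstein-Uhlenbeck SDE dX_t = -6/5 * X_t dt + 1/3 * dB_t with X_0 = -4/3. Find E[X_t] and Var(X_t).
E[X_t] = -4*exp(-6*t/5)/3; Var(X_t) = 5/108 - 5*exp(-12*t/5)/108

The OU SDE dX = -theta X dt + sigma dB admits the integrating factor exp(theta t): d(exp(theta t) X_t) = sigma exp(theta t) dB_t. Integrating from 0 to t:
  X_t = x_0 * exp(-theta t) + sigma * int_0^t exp(-theta (t-s)) dB_s.
The Itô integral has mean 0 and (by the Itô isometry) variance sigma^2 * int_0^t exp(-2 theta (t - s)) ds = sigma^2 * (1 - exp(-2 theta t)) / (2 theta).
With theta = 6/5, sigma = 1/3, x_0 = -4/3:
  E[X_t] = -4/3 * exp(-6/5 t) = -4*exp(-6*t/5)/3
  Var(X_t) = (1/3)^2 * (1 - exp(-2*6/5 t)) / (2 * 6/5) = 5/108 - 5*exp(-12*t/5)/108.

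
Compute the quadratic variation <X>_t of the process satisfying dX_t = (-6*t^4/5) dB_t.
<X>_t = 4*t^9/25

For an Itô process dX_t = a(t) dt + b(t) dB_t, the quadratic variation is <X>_t = int_0^t b(s)^2 ds (the drift term does not contribute). Here b(s) = -6*s^4/5, so
  b(s)^2 = 36*s^8/25.
Integrating from 0 to t:
  <X>_t = int_0^t (36*s^8/25) ds = 4*t^9/25.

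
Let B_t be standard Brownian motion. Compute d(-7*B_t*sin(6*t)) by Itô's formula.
d(-7*B_t*sin(6*t)) = (-42*B_t*cos(6*t)) dt + (-7*sin(6*t)) dB_t

Itô's formula for f(t, x): d f(t, B_t) = (f_t + (1/2) f_xx) dt + f_x dB_t. Compute partials of f(t, x) = -7*x*sin(6*t):
  f_t(t,x)  = -42*x*cos(6*t)
  f_x(t,x)  = -7*sin(6*t)
  f_xx(t,x) = 0
Assemble drift = f_t + (1/2) f_xx = -42*x*cos(6*t) and diffusion = f_x = -7*sin(6*t). Substituting x = B_t:
  d(-7*B_t*sin(6*t)) = (-42*B_t*cos(6*t)) dt + (-7*sin(6*t)) dB_t.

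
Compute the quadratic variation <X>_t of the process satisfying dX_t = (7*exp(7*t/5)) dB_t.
<X>_t = 35*exp(14*t/5)/2 - 35/2

For an Itô process dX_t = a(t) dt + b(t) dB_t, the quadratic variation is <X>_t = int_0^t b(s)^2 ds (the drift term does not contribute). Here b(s) = 7*exp(7*s/5), so
  b(s)^2 = 49*exp(14*s/5).
Integrating from 0 to t:
  <X>_t = int_0^t (49*exp(14*s/5)) ds = 35*exp(14*t/5)/2 - 35/2.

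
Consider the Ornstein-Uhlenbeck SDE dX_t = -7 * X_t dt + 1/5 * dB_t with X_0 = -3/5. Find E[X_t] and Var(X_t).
E[X_t] = -3*exp(-7*t)/5; Var(X_t) = 1/350 - exp(-14*t)/350

The OU SDE dX = -theta X dt + sigma dB admits the integrating factor exp(theta t): d(exp(theta t) X_t) = sigma exp(theta t) dB_t. Integrating from 0 to t:
  X_t = x_0 * exp(-theta t) + sigma * int_0^t exp(-theta (t-s)) dB_s.
The Itô integral has mean 0 and (by the Itô isometry) variance sigma^2 * int_0^t exp(-2 theta (t - s)) ds = sigma^2 * (1 - exp(-2 theta t)) / (2 theta).
With theta = 7, sigma = 1/5, x_0 = -3/5:
  E[X_t] = -3/5 * exp(-7 t) = -3*exp(-7*t)/5
  Var(X_t) = (1/5)^2 * (1 - exp(-2*7 t)) / (2 * 7) = 1/350 - exp(-14*t)/350.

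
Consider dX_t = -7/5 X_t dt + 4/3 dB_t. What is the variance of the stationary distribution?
lim Var(X_t) = 40/63

The OU SDE dX = -theta X dt + sigma dB admits the integrating factor exp(theta t): d(exp(theta t) X_t) = sigma exp(theta t) dB_t. Integrating from 0 to t gives X_t = x_0 * exp(-theta t) + sigma * int_0^t exp(-theta (t-s)) dB_s for any initial x_0. The Itô integral has variance (by the Itô isometry) sigma^2 * int_0^t exp(-2 theta (t - s)) ds = sigma^2 * (1 - exp(-2 theta t)) / (2 theta), independent of x_0.
With theta = 7/5, sigma = 4/3:
  Var(X_t) = (4/3)^2 * (1 - exp(-2*7/5 t)) / (2 * 7/5) = 40/63 - 40*exp(-14*t/5)/63.
As t -> infinity, exp(-2*7/5 t) -> 0, so the stationary variance is sigma^2 / (2 theta) = 40/63.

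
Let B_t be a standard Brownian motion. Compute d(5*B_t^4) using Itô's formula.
d(5*B_t^4) = (30*B_t^2) dt + (20*B_t^3) dB_t

Itô's formula for f(B_t) gives d f(B_t) = f'(B_t) dB_t + (1/2) f''(B_t) dt. Compute derivatives of f(x) = 5*x^4:
  f'(x)  = 20*x^3
  f''(x) = 60*x^2
Substitute x = B_t and multiply the f'' term by 1/2:
  drift     = (1/2) * (60*x^2) evaluated at B_t = 30*B_t^2
  diffusion = (20*x^3) evaluated at B_t = 20*B_t^3
Therefore d(5*B_t^4) = (30*B_t^2) dt + (20*B_t^3) dB_t.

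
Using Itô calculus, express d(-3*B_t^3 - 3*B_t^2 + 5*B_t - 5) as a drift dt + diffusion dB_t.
d(-3*B_t^3 - 3*B_t^2 + 5*B_t - 5) = (-9*B_t - 3) dt + (-9*B_t^2 - 6*B_t + 5) dB_t

Itô's formula for f(B_t) gives d f(B_t) = f'(B_t) dB_t + (1/2) f''(B_t) dt. Compute derivatives of f(x) = -3*x^3 - 3*x^2 + 5*x - 5:
  f'(x)  = -9*x^2 - 6*x + 5
  f''(x) = -18*x - 6
Substitute x = B_t and multiply the f'' term by 1/2:
  drift     = (1/2) * (-18*x - 6) evaluated at B_t = -9*B_t - 3
  diffusion = (-9*x^2 - 6*x + 5) evaluated at B_t = -9*B_t^2 - 6*B_t + 5
Therefore d(-3*B_t^3 - 3*B_t^2 + 5*B_t - 5) = (-9*B_t - 3) dt + (-9*B_t^2 - 6*B_t + 5) dB_t.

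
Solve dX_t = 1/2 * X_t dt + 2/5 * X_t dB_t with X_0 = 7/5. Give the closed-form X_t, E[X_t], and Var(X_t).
X_t = 7/5 * exp((21/50) t + (2/5) B_t); E[X_t] = 7*exp(t/2)/5; Var(X_t) = 49*(exp(4*t/25) - 1)*exp(t)/25

For GBM dX = mu X dt + sigma X dB with X_0 = x_0, apply Itô to Y = log X: dY = (mu - sigma^2/2) dt + sigma dB, so Y_t = log(x_0) + (mu - sigma^2/2) t + sigma B_t and hence X_t = x_0 * exp((mu - sigma^2/2) t + sigma B_t).
With mu = 1/2, sigma = 2/5, x_0 = 7/5, this gives:
  X_t = 7/5 * exp((21/50) * t + (2/5) * B_t).
Since sigma*B_t ~ Normal(0, sigma^2 t), E[exp(sigma*B_t)] = exp(sigma^2 t / 2); so E[X_t] = x_0 * exp((mu - sigma^2/2) t) * exp(sigma^2 t / 2) = x_0 * exp(mu t) = 7*exp(t/2)/5.
Var(X_t) = E[X_t^2] - (E[X_t])^2 = x_0^2 * exp(2 mu t) * (exp(sigma^2 t) - 1) = 49*(exp(4*t/25) - 1)*exp(t)/25.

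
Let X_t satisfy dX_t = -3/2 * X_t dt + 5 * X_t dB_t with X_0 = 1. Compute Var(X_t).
Var(X_t) = (exp(25*t) - 1)*exp(-3*t)

For GBM dX = mu X dt + sigma X dB with X_0 = x_0, apply Itô to Y = log X: dY = (mu - sigma^2/2) dt + sigma dB, so Y_t = log(x_0) + (mu - sigma^2/2) t + sigma B_t and hence X_t = x_0 * exp((mu - sigma^2/2) t + sigma B_t).
With mu = -3/2, sigma = 5, x_0 = 1, this gives:
  X_t = 1 * exp((-14) * t + (5) * B_t).
Since sigma*B_t ~ Normal(0, sigma^2 t), E[exp(sigma*B_t)] = exp(sigma^2 t / 2); so E[X_t] = x_0 * exp((mu - sigma^2/2) t) * exp(sigma^2 t / 2) = x_0 * exp(mu t) = exp(-3*t/2).
Var(X_t) = E[X_t^2] - (E[X_t])^2 = x_0^2 * exp(2 mu t) * (exp(sigma^2 t) - 1) = (exp(25*t) - 1)*exp(-3*t).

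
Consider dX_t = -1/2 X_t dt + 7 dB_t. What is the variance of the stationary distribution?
lim Var(X_t) = 49

The OU SDE dX = -theta X dt + sigma dB admits the integrating factor exp(theta t): d(exp(theta t) X_t) = sigma exp(theta t) dB_t. Integrating from 0 to t gives X_t = x_0 * exp(-theta t) + sigma * int_0^t exp(-theta (t-s)) dB_s for any initial x_0. The Itô integral has variance (by the Itô isometry) sigma^2 * int_0^t exp(-2 theta (t - s)) ds = sigma^2 * (1 - exp(-2 theta t)) / (2 theta), independent of x_0.
With theta = 1/2, sigma = 7:
  Var(X_t) = (7)^2 * (1 - exp(-2*1/2 t)) / (2 * 1/2) = 49 - 49*exp(-t).
As t -> infinity, exp(-2*1/2 t) -> 0, so the stationary variance is sigma^2 / (2 theta) = 49.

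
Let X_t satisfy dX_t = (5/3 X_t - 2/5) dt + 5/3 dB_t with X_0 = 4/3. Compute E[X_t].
E[X_t] = 82*exp(5*t/3)/75 + 6/25

Taking expectations and using E[dB_t] = 0, the mean m(t) = E[X_t] satisfies the ODE m'(t) = a m(t) + b with m(0) = x_0. With a = 5/3, b = -2/5, x_0 = 4/3, the solution is
  m(t) = x_0 * exp(a t) + (b/a) * (exp(a t) - 1)
       = (4/3) * exp((5/3) t) + ((-2/5)/(5/3)) * (exp((5/3) t) - 1)
       = 82*exp(5*t/3)/75 + 6/25.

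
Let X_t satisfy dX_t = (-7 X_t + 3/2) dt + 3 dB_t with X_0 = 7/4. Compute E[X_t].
E[X_t] = 3/14 + 43*exp(-7*t)/28

Taking expectations and using E[dB_t] = 0, the mean m(t) = E[X_t] satisfies the ODE m'(t) = a m(t) + b with m(0) = x_0. With a = -7, b = 3/2, x_0 = 7/4, the solution is
  m(t) = x_0 * exp(a t) + (b/a) * (exp(a t) - 1)
       = (7/4) * exp((-7) t) + ((3/2)/(-7)) * (exp((-7) t) - 1)
       = 3/14 + 43*exp(-7*t)/28.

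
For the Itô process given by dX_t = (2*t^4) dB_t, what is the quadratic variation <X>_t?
<X>_t = 4*t^9/9

For an Itô process dX_t = a(t) dt + b(t) dB_t, the quadratic variation is <X>_t = int_0^t b(s)^2 ds (the drift term does not contribute). Here b(s) = 2*s^4, so
  b(s)^2 = 4*s^8.
Integrating from 0 to t:
  <X>_t = int_0^t (4*s^8) ds = 4*t^9/9.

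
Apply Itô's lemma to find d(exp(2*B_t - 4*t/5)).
d(exp(2*B_t - 4*t/5)) = (6*exp(2*B_t - 4*t/5)/5) dt + (2*exp(2*B_t - 4*t/5)) dB_t

Itô's formula for f(t, x): d f(t, B_t) = (f_t + (1/2) f_xx) dt + f_x dB_t. Compute partials of f(t, x) = exp(-4*t/5 + 2*x):
  f_t(t,x)  = -4*exp(-4*t/5 + 2*x)/5
  f_x(t,x)  = 2*exp(-4*t/5 + 2*x)
  f_xx(t,x) = 4*exp(-4*t/5 + 2*x)
Assemble drift = f_t + (1/2) f_xx = 6*exp(-4*t/5 + 2*x)/5 and diffusion = f_x = 2*exp(-4*t/5 + 2*x). Substituting x = B_t:
  d(exp(2*B_t - 4*t/5)) = (6*exp(2*B_t - 4*t/5)/5) dt + (2*exp(2*B_t - 4*t/5)) dB_t.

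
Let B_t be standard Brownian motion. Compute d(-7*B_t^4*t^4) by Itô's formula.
d(-7*B_t^4*t^4) = (B_t^2*t^3*(-28*B_t^2 - 42*t)) dt + (-28*B_t^3*t^4) dB_t

Itô's formula for f(t, x): d f(t, B_t) = (f_t + (1/2) f_xx) dt + f_x dB_t. Compute partials of f(t, x) = -7*t^4*x^4:
  f_t(t,x)  = -28*t^3*x^4
  f_x(t,x)  = -28*t^4*x^3
  f_xx(t,x) = -84*t^4*x^2
Assemble drift = f_t + (1/2) f_xx = t^3*x^2*(-42*t - 28*x^2) and diffusion = f_x = -28*t^4*x^3. Substituting x = B_t:
  d(-7*B_t^4*t^4) = (B_t^2*t^3*(-28*B_t^2 - 42*t)) dt + (-28*B_t^3*t^4) dB_t.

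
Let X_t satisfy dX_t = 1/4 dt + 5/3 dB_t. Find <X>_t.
<X>_t = 25*t/9

For an Itô process dX_t = a(t) dt + b(t) dB_t, the quadratic variation is <X>_t = int_0^t b(s)^2 ds (the drift term does not contribute). Here b(s) = 5/3, so
  b(s)^2 = 25/9.
Integrating from 0 to t:
  <X>_t = int_0^t (25/9) ds = 25*t/9.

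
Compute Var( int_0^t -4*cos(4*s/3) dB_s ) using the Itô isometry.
Var = 8*t + 6*sin(4*t/3)*cos(4*t/3)

The Itô integral of a deterministic integrand f(s) has mean 0 because each increment f(s) * (B_{s+ds} - B_s) has mean 0. By the Itô isometry:
  Var( int_0^t f(s) dB_s ) = E[ (int_0^t f(s) dB_s)^2 ] = int_0^t f(s)^2 ds.
Here f(s) = -4*cos(4*s/3), so f(s)^2 = 16*cos(4*s/3)^2. Integrate:
  int_0^t (16*cos(4*s/3)^2) ds = 8*t + 6*sin(4*t/3)*cos(4*t/3).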